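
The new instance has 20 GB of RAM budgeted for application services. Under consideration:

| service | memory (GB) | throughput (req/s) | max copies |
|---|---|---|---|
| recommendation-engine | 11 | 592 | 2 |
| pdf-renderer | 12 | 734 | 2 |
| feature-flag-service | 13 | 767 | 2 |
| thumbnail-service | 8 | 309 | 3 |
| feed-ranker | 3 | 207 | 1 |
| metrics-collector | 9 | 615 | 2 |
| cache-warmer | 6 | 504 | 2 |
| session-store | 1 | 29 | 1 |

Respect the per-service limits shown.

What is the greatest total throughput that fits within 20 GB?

Greedy by ratio would take feed-ranker + 2×cache-warmer + session-store: 16 GB used, total 1244.
The 6 GB tied up in cache-warmer is better spent on metrics-collector — total rises to 1355 (19 GB).
No other feasible combination exceeds 1355.

1355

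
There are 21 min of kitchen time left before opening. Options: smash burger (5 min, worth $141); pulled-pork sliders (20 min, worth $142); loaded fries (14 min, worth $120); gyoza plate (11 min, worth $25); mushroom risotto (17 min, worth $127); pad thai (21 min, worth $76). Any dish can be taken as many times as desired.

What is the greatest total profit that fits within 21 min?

Best packing: 4×smash burger — 20 min, 564 total.

564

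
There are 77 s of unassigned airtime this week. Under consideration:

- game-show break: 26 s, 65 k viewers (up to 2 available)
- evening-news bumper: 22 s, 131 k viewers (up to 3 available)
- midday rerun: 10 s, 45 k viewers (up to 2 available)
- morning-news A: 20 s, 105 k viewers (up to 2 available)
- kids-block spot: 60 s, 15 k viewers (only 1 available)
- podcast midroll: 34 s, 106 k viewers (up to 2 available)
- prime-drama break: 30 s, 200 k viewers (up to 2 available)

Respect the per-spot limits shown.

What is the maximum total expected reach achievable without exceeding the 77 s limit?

Density check — prime-drama break 6.67, evening-news bumper 5.95, morning-news A 5.25 are the best per s.
Filling by ratio: midday rerun + 2×prime-drama break for 445, with 7 s left unused.
Replace midday rerun and prime-drama break with 2×evening-news bumper: the trade gains 17 net, giving 462 at 74 s.
The spare 3 s is too small for any remaining spot, and no exchange beats 462.

462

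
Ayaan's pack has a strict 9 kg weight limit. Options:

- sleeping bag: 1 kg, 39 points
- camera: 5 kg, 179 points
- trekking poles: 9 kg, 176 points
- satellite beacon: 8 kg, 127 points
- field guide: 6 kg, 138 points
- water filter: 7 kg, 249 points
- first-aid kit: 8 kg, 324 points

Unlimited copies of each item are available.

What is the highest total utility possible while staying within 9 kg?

363

Best packing: sleeping bag + first-aid kit — 9 kg, 363 total.
Every other selection either busts 9 kg or fails to beat 363.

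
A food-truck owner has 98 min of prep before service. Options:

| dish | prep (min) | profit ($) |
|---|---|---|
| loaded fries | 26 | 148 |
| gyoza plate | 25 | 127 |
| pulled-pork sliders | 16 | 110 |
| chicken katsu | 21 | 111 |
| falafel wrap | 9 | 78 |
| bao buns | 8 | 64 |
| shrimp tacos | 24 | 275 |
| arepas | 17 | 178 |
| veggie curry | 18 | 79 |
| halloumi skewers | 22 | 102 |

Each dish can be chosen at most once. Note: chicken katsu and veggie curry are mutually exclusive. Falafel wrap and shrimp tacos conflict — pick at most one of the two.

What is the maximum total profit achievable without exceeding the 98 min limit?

776

Best packing: loaded fries + chicken katsu + bao buns + shrimp tacos + arepas — 96 min, 776 total.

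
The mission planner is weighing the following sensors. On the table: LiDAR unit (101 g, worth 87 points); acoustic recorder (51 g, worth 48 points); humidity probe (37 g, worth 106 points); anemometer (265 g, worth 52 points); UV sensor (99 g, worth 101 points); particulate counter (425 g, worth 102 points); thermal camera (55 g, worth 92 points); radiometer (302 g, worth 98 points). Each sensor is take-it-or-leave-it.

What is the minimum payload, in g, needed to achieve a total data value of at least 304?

Need the lightest bundle worth ≥ 304.
acoustic recorder + humidity probe + UV sensor + thermal camera reaches 347 using 242 g.
Below 242 g the best achievable stays under 304.

242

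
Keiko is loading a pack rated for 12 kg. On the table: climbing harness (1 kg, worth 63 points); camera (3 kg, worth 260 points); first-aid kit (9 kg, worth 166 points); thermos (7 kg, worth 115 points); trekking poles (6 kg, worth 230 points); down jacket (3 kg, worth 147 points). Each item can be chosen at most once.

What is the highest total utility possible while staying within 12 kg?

637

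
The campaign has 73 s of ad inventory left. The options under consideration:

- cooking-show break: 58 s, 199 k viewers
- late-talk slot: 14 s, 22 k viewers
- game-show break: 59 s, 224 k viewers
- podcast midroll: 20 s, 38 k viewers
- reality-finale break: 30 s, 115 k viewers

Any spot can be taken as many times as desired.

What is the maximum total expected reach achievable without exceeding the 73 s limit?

246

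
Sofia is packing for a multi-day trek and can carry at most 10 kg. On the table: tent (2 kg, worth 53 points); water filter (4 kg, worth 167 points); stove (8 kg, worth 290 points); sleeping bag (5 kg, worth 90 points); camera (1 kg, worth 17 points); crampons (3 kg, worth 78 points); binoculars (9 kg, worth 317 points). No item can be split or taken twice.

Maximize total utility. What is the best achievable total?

By utility per kg: water filter 41.75, stove 36.25, binoculars 35.22, tent 26.50 lead.
Taking the top-ratio items first gives tent + water filter + camera + crampons for 315 (10 kg).
Replace water filter and camera and crampons with stove: the trade gains 28 net, giving 343 at 10 kg.

343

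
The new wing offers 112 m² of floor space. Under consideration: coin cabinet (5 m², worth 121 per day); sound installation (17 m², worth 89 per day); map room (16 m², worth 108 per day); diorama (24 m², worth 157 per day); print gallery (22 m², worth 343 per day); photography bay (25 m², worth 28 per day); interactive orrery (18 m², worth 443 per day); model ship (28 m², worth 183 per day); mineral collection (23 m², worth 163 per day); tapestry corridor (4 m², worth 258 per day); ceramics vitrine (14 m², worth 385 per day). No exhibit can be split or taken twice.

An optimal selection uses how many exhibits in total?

7

The maximum expected visitors within 112 m² is 1870.
One optimal bundle: coin cabinet + diorama + print gallery + interactive orrery + mineral collection + tapestry corridor + ceramics vitrine (110 m²).
All optima have 7 exhibits.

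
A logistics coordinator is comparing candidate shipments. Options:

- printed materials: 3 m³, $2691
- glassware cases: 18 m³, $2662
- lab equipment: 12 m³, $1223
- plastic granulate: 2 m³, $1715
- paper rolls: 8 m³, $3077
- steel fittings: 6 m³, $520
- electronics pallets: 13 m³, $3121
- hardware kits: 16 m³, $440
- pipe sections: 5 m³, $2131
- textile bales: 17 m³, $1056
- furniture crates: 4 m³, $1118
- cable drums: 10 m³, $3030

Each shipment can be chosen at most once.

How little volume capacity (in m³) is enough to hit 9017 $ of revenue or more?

18

Minimise m³ subject to total revenue ≥ 9017.
printed materials + plastic granulate + paper rolls + pipe sections: 9614 revenue at 18 m³.
Any bundle with less than 18 m³ falls short of 9017.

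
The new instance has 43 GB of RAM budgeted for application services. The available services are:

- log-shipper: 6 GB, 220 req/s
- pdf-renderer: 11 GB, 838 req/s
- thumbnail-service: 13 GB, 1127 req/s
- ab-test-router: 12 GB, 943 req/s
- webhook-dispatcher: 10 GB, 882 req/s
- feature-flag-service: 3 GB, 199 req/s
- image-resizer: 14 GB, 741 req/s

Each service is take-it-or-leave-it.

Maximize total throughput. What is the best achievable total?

3266

Filling by ratio: thumbnail-service + ab-test-router + webhook-dispatcher + feature-flag-service for 3151, with 5 GB left unused.
The 12 GB tied up in ab-test-router is better spent on log-shipper + pdf-renderer — total rises to 3266 (43 GB).
Nothing else within 43 GB beats 3266.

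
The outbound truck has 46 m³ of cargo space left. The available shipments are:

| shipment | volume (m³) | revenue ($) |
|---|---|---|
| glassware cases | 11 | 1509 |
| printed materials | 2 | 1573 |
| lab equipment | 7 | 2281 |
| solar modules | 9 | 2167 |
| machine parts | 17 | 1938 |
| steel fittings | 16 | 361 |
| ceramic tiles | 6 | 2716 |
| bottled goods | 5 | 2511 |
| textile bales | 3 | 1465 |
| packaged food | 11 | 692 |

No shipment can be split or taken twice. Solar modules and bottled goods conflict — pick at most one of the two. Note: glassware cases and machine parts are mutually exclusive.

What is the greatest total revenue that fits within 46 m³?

12747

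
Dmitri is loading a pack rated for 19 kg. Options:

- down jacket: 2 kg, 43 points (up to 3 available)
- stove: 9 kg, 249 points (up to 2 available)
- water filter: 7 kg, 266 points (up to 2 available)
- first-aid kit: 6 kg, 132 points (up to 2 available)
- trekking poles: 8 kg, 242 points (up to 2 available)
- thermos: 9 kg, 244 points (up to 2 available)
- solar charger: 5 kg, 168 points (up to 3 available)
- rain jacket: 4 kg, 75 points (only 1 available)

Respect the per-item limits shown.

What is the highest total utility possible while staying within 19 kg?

700

Ranking by ratio (utility/kg): water filter 38.00, solar charger 33.60, trekking poles 30.25.
2×water filter + solar charger uses 19 of the 19 kg and totals 700.
That's the maximum — no swap from here does better than 700.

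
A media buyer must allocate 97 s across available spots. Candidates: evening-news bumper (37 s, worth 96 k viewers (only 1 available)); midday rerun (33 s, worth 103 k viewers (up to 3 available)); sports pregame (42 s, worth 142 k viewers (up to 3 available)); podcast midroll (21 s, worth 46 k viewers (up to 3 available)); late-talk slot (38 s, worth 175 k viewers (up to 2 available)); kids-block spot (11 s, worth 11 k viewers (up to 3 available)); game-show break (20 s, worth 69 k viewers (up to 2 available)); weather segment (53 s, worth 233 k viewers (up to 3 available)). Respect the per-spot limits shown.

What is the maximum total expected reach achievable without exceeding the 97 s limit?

419

The ratio ordering already packs tightly: 2×late-talk slot + game-show break, 96 s, 419.
Nothing else within 97 s beats 419.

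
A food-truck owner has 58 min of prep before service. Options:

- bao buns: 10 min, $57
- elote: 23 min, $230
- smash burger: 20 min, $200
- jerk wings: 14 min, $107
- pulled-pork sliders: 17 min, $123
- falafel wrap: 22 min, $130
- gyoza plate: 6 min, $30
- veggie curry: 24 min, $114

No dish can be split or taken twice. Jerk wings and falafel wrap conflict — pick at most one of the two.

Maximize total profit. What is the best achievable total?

537

Best packing: elote + smash burger + jerk wings — 57 min, 537 total.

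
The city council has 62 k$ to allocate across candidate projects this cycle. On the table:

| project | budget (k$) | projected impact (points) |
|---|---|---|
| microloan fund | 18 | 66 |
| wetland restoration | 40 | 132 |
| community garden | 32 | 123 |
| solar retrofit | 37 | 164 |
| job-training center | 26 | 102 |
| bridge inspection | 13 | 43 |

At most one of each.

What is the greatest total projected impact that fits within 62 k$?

230

Microloan fund + solar retrofit uses 55 of the 62 k$ and totals 230.
The closest alternative, community garden + job-training center, reaches only 225.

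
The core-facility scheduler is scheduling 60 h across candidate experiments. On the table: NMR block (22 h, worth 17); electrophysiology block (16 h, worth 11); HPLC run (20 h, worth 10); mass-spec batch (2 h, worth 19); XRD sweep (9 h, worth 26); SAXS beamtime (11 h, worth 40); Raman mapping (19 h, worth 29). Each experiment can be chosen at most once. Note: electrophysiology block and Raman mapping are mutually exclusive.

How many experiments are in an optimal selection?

Optimal total is 114.
One optimal bundle: mass-spec batch + XRD sweep + SAXS beamtime + Raman mapping (41 h).
Every optimal selection uses 4 experiments.

4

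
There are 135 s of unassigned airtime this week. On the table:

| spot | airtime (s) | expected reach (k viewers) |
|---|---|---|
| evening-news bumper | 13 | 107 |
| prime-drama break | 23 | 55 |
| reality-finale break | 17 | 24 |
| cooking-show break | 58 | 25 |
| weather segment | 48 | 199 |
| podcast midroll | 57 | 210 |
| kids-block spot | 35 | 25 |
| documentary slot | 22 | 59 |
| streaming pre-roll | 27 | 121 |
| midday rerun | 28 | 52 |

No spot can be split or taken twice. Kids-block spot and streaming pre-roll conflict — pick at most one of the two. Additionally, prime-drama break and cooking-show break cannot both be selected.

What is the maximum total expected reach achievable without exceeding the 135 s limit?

541

Evening-news bumper + prime-drama break + weather segment + documentary slot + streaming pre-roll uses 133 of the 135 s and totals 541.
No other feasible combination exceeds 541.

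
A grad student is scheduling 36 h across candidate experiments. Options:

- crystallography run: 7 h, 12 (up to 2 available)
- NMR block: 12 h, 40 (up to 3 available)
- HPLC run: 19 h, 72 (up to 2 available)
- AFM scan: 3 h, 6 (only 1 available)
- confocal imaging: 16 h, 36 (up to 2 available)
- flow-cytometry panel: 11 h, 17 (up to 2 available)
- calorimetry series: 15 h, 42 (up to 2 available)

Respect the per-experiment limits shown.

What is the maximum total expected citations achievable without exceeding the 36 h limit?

120

Density check — HPLC run 3.79, NMR block 3.33, calorimetry series 2.80, confocal imaging 2.25 are the best per h.
A density-first pass picks NMR block + HPLC run + AFM scan — 118 at 34 h.
The 22 h tied up in HPLC run and AFM scan is better spent on 2×NMR block — total rises to 120 (36 h).
Nothing else within 36 h beats 120.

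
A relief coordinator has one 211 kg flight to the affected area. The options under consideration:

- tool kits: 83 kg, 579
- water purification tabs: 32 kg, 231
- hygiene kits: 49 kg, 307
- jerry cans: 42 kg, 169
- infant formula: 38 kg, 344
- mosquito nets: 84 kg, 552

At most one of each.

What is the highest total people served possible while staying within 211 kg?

1475

Ranking by ratio (people served/kg): infant formula 9.05, water purification tabs 7.22, tool kits 6.98, mosquito nets 6.57.
Filling by ratio: tool kits + water purification tabs + hygiene kits + infant formula for 1461, with 9 kg left unused.
Replace water purification tabs and hygiene kits with mosquito nets: the trade gains 14 net, giving 1475 at 205 kg.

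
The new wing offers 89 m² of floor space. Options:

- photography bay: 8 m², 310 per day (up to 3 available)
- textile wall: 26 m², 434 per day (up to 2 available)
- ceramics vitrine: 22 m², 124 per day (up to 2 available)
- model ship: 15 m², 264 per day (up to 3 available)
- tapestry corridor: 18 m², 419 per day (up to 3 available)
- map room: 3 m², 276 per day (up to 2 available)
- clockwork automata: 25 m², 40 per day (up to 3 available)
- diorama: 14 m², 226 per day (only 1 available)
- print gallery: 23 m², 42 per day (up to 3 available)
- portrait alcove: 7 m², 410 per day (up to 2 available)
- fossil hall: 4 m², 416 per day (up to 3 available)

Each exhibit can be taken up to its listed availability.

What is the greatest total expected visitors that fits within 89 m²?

4233

3×photography bay + model ship + tapestry corridor + 2×map room + 2×portrait alcove + 3×fossil hall uses 89 of the 89 m² and totals 4233.
Nothing else within 89 m² beats 4233.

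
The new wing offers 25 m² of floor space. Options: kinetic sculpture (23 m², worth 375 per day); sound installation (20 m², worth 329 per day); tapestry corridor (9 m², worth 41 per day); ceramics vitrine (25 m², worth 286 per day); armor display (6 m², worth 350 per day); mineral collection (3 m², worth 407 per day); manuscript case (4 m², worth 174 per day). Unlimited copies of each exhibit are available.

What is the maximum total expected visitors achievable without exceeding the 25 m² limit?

3256

8×mineral collection uses 24 of the 25 m² and totals 3256.
No other feasible combination exceeds 3256.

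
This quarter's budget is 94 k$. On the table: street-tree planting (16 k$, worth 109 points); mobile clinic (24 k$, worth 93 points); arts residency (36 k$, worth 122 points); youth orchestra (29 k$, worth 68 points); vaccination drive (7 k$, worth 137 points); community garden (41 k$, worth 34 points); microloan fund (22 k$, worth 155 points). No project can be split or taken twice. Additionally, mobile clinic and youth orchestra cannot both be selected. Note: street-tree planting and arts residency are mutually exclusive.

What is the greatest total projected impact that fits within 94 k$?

Filling by ratio: street-tree planting + mobile clinic + vaccination drive + microloan fund for 494, with 25 k$ left unused.
Replace street-tree planting with arts residency: the trade gains 13 net, giving 507 at 89 k$.
Runner-up street-tree planting + mobile clinic + vaccination drive + microloan fund tops out at 494.

507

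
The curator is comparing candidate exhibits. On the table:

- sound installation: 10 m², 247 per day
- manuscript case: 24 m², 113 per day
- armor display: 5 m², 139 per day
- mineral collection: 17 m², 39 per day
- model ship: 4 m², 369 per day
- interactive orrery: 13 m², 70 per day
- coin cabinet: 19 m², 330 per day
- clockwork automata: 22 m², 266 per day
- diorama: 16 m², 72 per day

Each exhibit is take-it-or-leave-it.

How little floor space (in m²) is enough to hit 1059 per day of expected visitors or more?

38

Need the lightest bundle worth ≥ 1059.
Taking sound installation + armor display + model ship + coin cabinet gives 1085 (≥ 1059) for 38 m².
Any bundle with less than 38 m² falls short of 1059.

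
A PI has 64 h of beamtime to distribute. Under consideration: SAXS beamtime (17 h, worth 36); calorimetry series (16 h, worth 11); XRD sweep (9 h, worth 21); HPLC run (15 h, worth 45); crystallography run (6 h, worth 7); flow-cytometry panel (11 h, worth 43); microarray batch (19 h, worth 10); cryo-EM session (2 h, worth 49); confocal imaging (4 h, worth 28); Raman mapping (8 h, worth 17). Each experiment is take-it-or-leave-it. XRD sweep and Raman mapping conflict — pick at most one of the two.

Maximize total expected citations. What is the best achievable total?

229

Ranking by ratio (expected citations/h): cryo-EM session 24.50, confocal imaging 7.00, flow-cytometry panel 3.91, HPLC run 3.00.
Taking SAXS beamtime + XRD sweep + HPLC run + crystallography run + flow-cytometry panel + cryo-EM session + confocal imaging: 64 h used, 229 in expected citations.
The closest alternative, SAXS beamtime + HPLC run + crystallography run + flow-cytometry panel + cryo-EM session + confocal imaging + Raman mapping, reaches only 225.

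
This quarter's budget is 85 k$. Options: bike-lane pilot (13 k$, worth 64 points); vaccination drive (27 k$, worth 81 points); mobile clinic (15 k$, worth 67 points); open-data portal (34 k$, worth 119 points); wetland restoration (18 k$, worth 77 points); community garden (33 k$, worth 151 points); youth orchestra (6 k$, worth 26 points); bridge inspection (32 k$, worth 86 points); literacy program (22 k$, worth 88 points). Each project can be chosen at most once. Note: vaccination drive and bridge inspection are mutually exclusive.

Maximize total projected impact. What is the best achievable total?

385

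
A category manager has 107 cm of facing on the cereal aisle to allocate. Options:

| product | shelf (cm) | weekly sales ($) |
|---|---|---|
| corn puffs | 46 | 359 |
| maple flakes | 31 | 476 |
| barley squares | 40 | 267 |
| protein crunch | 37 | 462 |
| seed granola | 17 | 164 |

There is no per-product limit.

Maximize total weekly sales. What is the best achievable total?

1428

3×maple flakes uses 93 of the 107 cm and totals 1428.
No other feasible combination exceeds 1428.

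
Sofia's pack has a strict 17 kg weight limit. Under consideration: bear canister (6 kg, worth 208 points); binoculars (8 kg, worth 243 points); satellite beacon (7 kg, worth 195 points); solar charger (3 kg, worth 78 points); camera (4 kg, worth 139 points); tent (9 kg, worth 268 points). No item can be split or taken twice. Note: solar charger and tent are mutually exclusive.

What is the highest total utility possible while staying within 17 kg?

Ranking by ratio (utility/kg): camera 34.75, bear canister 34.67, binoculars 30.38, tent 29.78.
The ratio ordering already packs tightly: bear canister + satellite beacon + camera, 17 kg, 542.
An exhaustive check of the 64 subsets confirms 542.

542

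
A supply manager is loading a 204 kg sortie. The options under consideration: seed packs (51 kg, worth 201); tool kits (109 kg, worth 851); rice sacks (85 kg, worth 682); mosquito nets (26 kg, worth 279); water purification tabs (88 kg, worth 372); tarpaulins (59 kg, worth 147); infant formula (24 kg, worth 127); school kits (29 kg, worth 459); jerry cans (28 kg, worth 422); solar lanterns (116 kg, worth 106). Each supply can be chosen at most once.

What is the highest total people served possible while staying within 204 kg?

2011

Ranking by ratio (people served/kg): school kits 15.83, jerry cans 15.07, mosquito nets 10.73, rice sacks 8.02.
A density-first pass picks rice sacks + mosquito nets + infant formula + school kits + jerry cans — 1969 at 192 kg.
Dropping rice sacks and infant formula frees 109 kg; slotting in tool kits (109 kg) lifts the total to 2011 at 192 kg.
An exhaustive check of the 1024 subsets confirms 2011.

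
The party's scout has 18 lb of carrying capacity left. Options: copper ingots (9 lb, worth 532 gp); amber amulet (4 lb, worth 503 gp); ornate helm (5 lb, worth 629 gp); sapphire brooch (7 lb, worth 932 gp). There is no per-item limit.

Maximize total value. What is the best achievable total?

2367

Amber amulet + 2×sapphire brooch uses 18 of the 18 lb and totals 2367.
Nothing else within 18 lb beats 2367.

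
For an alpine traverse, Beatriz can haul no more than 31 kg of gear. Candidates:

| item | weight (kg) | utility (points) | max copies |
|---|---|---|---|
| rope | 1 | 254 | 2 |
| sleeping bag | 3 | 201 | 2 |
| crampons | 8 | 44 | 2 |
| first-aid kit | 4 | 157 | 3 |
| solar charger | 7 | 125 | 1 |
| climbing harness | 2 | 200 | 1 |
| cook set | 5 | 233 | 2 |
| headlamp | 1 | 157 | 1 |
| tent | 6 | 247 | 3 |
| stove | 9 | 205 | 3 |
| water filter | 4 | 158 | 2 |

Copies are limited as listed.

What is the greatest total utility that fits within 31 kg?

2138

The ratio ordering already packs tightly: 2×rope + 2×sleeping bag + climbing harness + 2×cook set + headlamp + tent + water filter, 31 kg, 2138.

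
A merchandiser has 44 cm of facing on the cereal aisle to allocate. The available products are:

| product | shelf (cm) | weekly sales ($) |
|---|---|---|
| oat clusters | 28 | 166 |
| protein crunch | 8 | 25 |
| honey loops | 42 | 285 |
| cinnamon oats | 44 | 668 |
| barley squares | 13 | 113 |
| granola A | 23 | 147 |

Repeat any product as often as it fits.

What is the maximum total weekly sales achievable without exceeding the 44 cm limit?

668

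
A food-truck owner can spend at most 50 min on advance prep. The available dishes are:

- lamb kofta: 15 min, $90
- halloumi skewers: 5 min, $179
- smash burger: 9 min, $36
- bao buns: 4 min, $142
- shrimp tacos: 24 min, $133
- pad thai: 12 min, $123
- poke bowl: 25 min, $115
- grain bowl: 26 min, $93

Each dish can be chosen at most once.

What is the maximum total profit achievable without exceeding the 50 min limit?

Filling by ratio: lamb kofta + halloumi skewers + smash burger + bao buns + pad thai for 570, with 5 min left unused.
The 24 min tied up in lamb kofta and smash burger is better spent on shrimp tacos — total rises to 577 (45 min).
An exhaustive check of the 256 subsets confirms 577.

577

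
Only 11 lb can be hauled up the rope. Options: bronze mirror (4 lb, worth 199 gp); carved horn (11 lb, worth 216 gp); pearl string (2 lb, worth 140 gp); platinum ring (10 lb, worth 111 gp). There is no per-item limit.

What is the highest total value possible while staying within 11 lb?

700

Best packing: 5×pearl string — 10 lb, 700 total.
Every other selection either busts 11 lb or fails to beat 700.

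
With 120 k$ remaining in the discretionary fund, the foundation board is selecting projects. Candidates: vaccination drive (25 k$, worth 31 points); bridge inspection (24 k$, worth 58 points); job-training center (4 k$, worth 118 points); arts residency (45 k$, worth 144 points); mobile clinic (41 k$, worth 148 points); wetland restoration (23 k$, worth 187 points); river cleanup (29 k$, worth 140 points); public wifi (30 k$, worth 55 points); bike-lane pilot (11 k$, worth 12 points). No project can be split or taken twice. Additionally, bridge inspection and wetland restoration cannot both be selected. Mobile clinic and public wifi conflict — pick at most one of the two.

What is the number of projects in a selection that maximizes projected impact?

Best achievable projected impact is 605.
job-training center + mobile clinic + wetland restoration + river cleanup + bike-lane pilot hits 605 at 108 k$.
All optima have 5 projects.

5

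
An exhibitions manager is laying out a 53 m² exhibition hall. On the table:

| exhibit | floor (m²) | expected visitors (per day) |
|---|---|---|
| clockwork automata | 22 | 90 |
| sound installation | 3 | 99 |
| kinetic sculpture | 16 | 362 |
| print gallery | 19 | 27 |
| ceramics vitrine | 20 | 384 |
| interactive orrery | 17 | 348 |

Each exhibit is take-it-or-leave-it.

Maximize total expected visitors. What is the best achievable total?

1094

By expected visitors per m²: sound installation 33.00, kinetic sculpture 22.62, interactive orrery 20.47, ceramics vitrine 19.20 lead.
Taking the top-ratio exhibits first gives sound installation + kinetic sculpture + interactive orrery for 809 (36 m²).
Replace sound installation with ceramics vitrine: the trade gains 285 net, giving 1094 at 53 m².
Nothing else within 53 m² beats 1094.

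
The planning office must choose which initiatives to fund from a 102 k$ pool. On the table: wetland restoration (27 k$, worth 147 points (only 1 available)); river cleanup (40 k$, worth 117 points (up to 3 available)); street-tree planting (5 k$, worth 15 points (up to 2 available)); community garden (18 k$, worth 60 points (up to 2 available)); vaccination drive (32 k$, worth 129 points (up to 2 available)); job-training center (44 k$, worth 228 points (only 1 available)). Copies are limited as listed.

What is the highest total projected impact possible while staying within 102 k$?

The ratio ordering already packs tightly: wetland restoration + 2×street-tree planting + community garden + job-training center, 99 k$, 465.
Nothing else within 102 k$ beats 465.

465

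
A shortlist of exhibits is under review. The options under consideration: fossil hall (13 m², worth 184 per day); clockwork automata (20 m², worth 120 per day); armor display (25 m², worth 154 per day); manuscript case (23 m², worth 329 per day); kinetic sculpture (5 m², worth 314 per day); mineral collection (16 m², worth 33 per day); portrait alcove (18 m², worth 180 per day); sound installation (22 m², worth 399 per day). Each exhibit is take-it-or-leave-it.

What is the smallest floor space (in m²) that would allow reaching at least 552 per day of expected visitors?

27

Look for the lowest-floor combination reaching 552.
kinetic sculpture + sound installation: 713 expected visitors at 27 m².
No combination under 27 m² hits 552.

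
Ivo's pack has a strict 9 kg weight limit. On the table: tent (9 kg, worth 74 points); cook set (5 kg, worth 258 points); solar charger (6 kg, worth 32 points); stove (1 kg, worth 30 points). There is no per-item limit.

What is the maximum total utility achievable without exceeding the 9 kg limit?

Cook set + 4×stove uses 9 of the 9 kg and totals 378.

378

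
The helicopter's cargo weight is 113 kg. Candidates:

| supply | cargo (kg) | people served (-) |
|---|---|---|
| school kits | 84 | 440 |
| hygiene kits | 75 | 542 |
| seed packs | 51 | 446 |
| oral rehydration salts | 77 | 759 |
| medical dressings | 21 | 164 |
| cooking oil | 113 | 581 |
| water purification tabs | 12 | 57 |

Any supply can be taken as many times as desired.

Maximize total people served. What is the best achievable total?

980

By people served per kg: oral rehydration salts 9.86, seed packs 8.75, medical dressings 7.81 lead.
Best packing: oral rehydration salts + medical dressings + water purification tabs — 110 kg, 980 total.
Every other selection either busts 113 kg or fails to beat 980.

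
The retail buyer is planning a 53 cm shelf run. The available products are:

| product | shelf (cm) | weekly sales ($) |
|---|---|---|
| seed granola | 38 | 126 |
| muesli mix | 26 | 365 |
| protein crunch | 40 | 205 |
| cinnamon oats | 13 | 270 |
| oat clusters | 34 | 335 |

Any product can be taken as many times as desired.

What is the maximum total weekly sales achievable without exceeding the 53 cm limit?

1080

Taking 4×cinnamon oats: 52 cm used, 1080 in weekly sales.
Every other selection either busts 53 cm or fails to beat 1080.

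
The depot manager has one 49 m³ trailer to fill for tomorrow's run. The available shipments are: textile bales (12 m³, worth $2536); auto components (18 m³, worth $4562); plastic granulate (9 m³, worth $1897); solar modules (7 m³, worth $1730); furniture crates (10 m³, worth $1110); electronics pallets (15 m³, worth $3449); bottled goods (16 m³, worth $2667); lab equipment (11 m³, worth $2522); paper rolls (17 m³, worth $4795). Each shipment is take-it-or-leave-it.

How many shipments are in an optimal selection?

3

The maximum revenue within 49 m³ is 11893.
textile bales + auto components + paper rolls hits 11893 at 47 m³.
All optima have 3 shipments.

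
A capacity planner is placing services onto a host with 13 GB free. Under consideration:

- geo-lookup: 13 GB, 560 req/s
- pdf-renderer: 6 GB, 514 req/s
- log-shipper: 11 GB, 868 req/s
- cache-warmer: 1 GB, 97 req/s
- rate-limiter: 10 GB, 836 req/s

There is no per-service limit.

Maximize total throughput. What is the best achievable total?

Best packing: 13×cache-warmer — 13 GB, 1261 total.
Nothing else within 13 GB beats 1261.

1261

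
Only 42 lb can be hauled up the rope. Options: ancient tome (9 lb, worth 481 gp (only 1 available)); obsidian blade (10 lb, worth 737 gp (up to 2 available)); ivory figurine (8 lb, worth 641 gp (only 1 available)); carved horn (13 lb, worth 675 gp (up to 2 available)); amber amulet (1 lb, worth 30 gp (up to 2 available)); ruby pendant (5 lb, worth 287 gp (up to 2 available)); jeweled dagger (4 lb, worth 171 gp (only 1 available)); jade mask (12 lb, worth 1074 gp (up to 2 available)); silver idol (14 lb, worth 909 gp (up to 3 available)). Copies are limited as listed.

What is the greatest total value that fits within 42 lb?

Obsidian blade + ivory figurine + 2×jade mask uses 42 of the 42 lb and totals 3526.
Every other selection either busts 42 lb or exceeds an availability limit or fails to beat 3526.

3526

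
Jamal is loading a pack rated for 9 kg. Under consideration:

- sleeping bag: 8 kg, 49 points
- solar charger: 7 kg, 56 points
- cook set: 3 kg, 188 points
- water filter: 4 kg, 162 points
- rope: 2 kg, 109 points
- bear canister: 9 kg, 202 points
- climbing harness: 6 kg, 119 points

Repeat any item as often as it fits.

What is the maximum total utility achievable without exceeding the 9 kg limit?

Ranking by ratio (utility/kg): cook set 62.67, rope 54.50, water filter 40.50, bear canister 22.44.
3×cook set uses 9 of the 9 kg and totals 564.
That's the maximum — no swap from here does better than 564.

564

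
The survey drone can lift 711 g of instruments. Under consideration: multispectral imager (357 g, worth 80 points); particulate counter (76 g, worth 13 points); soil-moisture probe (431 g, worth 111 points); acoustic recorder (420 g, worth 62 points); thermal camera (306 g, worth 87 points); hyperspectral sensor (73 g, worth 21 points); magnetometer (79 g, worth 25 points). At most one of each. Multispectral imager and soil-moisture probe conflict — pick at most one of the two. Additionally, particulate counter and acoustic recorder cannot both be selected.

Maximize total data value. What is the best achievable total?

170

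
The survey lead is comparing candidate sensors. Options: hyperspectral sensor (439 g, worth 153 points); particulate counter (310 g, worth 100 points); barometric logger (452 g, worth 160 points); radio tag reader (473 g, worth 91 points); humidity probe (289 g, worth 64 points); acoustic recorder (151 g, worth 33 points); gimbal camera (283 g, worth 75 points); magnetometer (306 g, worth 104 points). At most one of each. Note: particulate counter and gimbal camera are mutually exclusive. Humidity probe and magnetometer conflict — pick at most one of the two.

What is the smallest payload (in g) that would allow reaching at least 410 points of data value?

1197

Look for the lowest-payload combination reaching 410.
Taking hyperspectral sensor + barometric logger + magnetometer gives 417 (≥ 410) for 1197 g.
No combination under 1197 g hits 410.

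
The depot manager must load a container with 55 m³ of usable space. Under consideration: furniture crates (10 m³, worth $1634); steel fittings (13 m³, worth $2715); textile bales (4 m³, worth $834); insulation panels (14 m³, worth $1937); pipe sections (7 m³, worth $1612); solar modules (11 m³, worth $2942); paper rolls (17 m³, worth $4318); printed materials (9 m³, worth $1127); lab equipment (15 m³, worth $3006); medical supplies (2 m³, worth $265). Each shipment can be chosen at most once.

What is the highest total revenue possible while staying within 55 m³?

The ratio heuristic lands on steel fittings + textile bales + pipe sections + solar modules + paper rolls + medical supplies (12686) but leaves 1 m³ idle.
The 15 m³ tied up in steel fittings and medical supplies is better spent on lab equipment — total rises to 12712 (54 m³).
Runner-up steel fittings + textile bales + pipe sections + solar modules + paper rolls + medical supplies tops out at 12686.

12712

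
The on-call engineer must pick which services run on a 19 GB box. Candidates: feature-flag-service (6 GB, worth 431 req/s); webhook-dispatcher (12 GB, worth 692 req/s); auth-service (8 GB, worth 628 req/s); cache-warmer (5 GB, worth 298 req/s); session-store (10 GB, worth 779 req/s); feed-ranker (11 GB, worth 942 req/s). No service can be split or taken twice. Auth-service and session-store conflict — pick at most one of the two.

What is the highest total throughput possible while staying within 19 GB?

Density check — feed-ranker 85.64, auth-service 78.50, session-store 77.90 are the best per GB.
Taking auth-service + feed-ranker: 19 GB used, 1570 in throughput.

1570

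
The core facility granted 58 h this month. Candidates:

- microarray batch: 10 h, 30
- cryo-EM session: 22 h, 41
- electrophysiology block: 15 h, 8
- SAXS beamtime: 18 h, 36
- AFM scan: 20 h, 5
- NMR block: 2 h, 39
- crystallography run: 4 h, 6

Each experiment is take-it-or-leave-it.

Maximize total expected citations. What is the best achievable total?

152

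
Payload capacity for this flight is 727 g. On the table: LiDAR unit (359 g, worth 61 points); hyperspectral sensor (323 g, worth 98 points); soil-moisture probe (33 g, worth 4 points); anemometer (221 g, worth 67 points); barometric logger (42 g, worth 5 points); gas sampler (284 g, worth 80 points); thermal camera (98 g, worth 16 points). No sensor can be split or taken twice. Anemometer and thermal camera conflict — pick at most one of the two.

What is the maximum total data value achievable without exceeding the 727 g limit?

194

Best packing: hyperspectral sensor + gas sampler + thermal camera — 705 g, 194 total.
Every other selection either busts 727 g or breaks a pairing rule or fails to beat 194.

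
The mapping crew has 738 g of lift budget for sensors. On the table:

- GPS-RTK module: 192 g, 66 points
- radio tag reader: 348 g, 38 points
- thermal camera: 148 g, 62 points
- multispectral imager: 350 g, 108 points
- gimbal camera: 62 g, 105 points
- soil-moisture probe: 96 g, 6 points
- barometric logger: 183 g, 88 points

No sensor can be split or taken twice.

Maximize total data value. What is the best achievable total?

Density check — gimbal camera 1.69, barometric logger 0.48, thermal camera 0.42, GPS-RTK module 0.34 are the best per g.
Taking GPS-RTK module + thermal camera + gimbal camera + soil-moisture probe + barometric logger: 681 g used, 327 in data value.
The closest alternative, GPS-RTK module + thermal camera + gimbal camera + barometric logger, reaches only 321.

327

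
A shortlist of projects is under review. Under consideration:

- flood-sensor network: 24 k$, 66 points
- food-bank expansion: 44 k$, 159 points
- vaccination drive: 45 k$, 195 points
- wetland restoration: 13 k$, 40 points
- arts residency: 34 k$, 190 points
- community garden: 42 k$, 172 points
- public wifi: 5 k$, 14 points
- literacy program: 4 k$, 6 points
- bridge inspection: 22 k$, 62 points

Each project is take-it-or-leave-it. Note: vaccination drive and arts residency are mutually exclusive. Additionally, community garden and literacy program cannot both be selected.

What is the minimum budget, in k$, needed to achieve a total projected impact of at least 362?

76

Need the lightest bundle worth ≥ 362.
arts residency + community garden reaches 362 using 76 k$.
Below 76 k$ the best achievable stays under 362.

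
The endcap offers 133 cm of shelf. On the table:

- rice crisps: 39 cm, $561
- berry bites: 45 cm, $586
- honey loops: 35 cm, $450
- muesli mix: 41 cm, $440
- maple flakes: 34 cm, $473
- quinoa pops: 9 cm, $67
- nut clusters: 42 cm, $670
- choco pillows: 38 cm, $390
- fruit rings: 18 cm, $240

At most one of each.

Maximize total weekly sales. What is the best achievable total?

1944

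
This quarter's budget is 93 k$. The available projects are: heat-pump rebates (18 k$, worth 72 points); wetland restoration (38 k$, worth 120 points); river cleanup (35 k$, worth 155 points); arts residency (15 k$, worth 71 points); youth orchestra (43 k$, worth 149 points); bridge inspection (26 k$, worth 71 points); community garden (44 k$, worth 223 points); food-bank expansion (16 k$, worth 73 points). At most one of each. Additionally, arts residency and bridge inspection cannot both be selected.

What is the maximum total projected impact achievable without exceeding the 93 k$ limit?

Density check — community garden 5.07, arts residency 4.73, food-bank expansion 4.56, river cleanup 4.43 are the best per k$.
Taking heat-pump rebates + arts residency + community garden + food-bank expansion: 93 k$ used, 439 in projected impact.
No other feasible combination exceeds 439.

439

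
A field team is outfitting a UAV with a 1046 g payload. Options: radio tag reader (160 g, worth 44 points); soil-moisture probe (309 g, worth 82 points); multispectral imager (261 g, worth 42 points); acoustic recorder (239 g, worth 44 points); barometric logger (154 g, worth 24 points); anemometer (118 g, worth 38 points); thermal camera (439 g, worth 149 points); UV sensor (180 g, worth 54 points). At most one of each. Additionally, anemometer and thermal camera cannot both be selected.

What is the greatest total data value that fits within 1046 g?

Radio tag reader + acoustic recorder + thermal camera + UV sensor uses 1018 of the 1046 g and totals 291.

291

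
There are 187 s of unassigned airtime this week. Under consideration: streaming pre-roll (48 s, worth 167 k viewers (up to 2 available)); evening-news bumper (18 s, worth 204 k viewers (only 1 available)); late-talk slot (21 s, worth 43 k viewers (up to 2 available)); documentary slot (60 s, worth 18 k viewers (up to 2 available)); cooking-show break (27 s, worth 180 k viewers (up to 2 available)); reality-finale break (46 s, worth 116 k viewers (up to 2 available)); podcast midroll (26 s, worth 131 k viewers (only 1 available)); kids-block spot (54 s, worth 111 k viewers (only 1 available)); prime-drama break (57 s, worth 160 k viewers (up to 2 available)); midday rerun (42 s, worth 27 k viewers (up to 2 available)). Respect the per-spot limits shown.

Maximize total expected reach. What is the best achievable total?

The ratio ordering already packs tightly: streaming pre-roll + evening-news bumper + late-talk slot + 2×cooking-show break + podcast midroll, 167 s, 905.
That's the maximum — no swap from here does better than 905.

905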